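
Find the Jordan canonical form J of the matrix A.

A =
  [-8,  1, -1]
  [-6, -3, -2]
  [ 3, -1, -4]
J_2(-5) ⊕ J_1(-5)

The characteristic polynomial is
  det(x·I − A) = x^3 + 15*x^2 + 75*x + 125 = (x + 5)^3

Eigenvalues and multiplicities (the geometric multiplicity of λ is n − rank(A − λI), which equals the number of Jordan blocks for λ):
  λ = -5: algebraic multiplicity = 3, geometric multiplicity = 2

Determining the block sizes for each eigenvalue:
  λ = -5: 2 blocks summing to 3 forces exactly one block of size 2 and the rest size 1 → block sizes [2, 1]

Assembling the blocks gives a Jordan form
J =
  [-5,  1,  0]
  [ 0, -5,  0]
  [ 0,  0, -5]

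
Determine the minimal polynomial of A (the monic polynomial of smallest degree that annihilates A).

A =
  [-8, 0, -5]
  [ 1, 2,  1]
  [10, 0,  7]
x^3 - x^2 - 8*x + 12

The characteristic polynomial is χ_A(x) = (x - 2)^2*(x + 3), so the eigenvalues are known. The minimal polynomial is
  m_A(x) = Π_λ (x − λ)^{k_λ}
where k_λ is the size of the *largest* Jordan block for λ (equivalently, the smallest k with (A − λI)^k v = 0 for every generalised eigenvector v of λ).

  λ = -3: largest Jordan block has size 1, contributing (x + 3)
  λ = 2: largest Jordan block has size 2, contributing (x − 2)^2

So m_A(x) = (x - 2)^2*(x + 3) = x^3 - x^2 - 8*x + 12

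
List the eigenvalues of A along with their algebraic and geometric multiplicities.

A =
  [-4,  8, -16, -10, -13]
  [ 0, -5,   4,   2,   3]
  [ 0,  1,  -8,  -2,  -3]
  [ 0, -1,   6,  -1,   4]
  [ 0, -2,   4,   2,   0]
λ = -4: alg = 3, geom = 2; λ = -3: alg = 2, geom = 1

Step 1 — factor the characteristic polynomial to read off the algebraic multiplicities:
  χ_A(x) = (x + 3)^2*(x + 4)^3

Step 2 — compute geometric multiplicities via the rank-nullity identity g(λ) = n − rank(A − λI):
  rank(A − (-4)·I) = 3, so dim ker(A − (-4)·I) = n − 3 = 2
  rank(A − (-3)·I) = 4, so dim ker(A − (-3)·I) = n − 4 = 1

Summary:
  λ = -4: algebraic multiplicity = 3, geometric multiplicity = 2
  λ = -3: algebraic multiplicity = 2, geometric multiplicity = 1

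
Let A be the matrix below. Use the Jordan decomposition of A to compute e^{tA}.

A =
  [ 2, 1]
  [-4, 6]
e^{tA} =
  [-2*t*exp(4*t) + exp(4*t), t*exp(4*t)]
  [-4*t*exp(4*t), 2*t*exp(4*t) + exp(4*t)]

Strategy: write A = P · J · P⁻¹ where J is a Jordan canonical form, so e^{tA} = P · e^{tJ} · P⁻¹, and e^{tJ} can be computed block-by-block.

A has Jordan form
J =
  [4, 1]
  [0, 4]
(up to reordering of blocks).

Per-block formulas:
  For a 2×2 Jordan block J_2(4): exp(t · J_2(4)) = e^(4t)·(I + t·N), where N is the 2×2 nilpotent shift.

After assembling e^{tJ} and conjugating by P, we get:

e^{tA} =
  [-2*t*exp(4*t) + exp(4*t), t*exp(4*t)]
  [-4*t*exp(4*t), 2*t*exp(4*t) + exp(4*t)]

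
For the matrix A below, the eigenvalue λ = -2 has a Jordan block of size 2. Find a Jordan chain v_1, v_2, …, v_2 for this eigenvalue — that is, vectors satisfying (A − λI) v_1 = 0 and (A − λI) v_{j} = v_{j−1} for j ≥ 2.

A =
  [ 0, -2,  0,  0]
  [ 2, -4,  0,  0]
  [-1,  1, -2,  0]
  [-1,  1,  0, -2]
A Jordan chain for λ = -2 of length 2:
v_1 = (2, 2, -1, -1)ᵀ
v_2 = (1, 0, 0, 0)ᵀ

Let N = A − (-2)·I. We want v_2 with N^2 v_2 = 0 but N^1 v_2 ≠ 0; then v_{j-1} := N · v_j for j = 2, …, 2.

Pick v_2 = (1, 0, 0, 0)ᵀ.
Then v_1 = N · v_2 = (2, 2, -1, -1)ᵀ.

Sanity check: (A − (-2)·I) v_1 = (0, 0, 0, 0)ᵀ = 0. ✓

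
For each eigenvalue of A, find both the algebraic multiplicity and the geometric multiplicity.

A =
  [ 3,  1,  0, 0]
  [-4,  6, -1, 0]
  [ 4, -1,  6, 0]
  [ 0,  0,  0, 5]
λ = 5: alg = 4, geom = 2

Step 1 — factor the characteristic polynomial to read off the algebraic multiplicities:
  χ_A(x) = (x - 5)^4

Step 2 — compute geometric multiplicities via the rank-nullity identity g(λ) = n − rank(A − λI):
  rank(A − (5)·I) = 2, so dim ker(A − (5)·I) = n − 2 = 2

Summary:
  λ = 5: algebraic multiplicity = 4, geometric multiplicity = 2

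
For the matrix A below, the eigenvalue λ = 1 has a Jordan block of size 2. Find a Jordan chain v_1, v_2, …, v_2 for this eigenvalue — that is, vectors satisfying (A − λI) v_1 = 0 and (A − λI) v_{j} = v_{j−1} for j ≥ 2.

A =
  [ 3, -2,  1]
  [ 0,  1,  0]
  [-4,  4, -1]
A Jordan chain for λ = 1 of length 2:
v_1 = (2, 0, -4)ᵀ
v_2 = (1, 0, 0)ᵀ

Let N = A − (1)·I. We want v_2 with N^2 v_2 = 0 but N^1 v_2 ≠ 0; then v_{j-1} := N · v_j for j = 2, …, 2.

Pick v_2 = (1, 0, 0)ᵀ.
Then v_1 = N · v_2 = (2, 0, -4)ᵀ.

Sanity check: (A − (1)·I) v_1 = (0, 0, 0)ᵀ = 0. ✓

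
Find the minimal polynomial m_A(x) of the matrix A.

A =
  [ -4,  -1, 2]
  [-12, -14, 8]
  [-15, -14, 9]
x^3 + 9*x^2 + 24*x + 16

The characteristic polynomial is χ_A(x) = (x + 1)*(x + 4)^2, so the eigenvalues are known. The minimal polynomial is
  m_A(x) = Π_λ (x − λ)^{k_λ}
where k_λ is the size of the *largest* Jordan block for λ (equivalently, the smallest k with (A − λI)^k v = 0 for every generalised eigenvector v of λ).

  λ = -4: largest Jordan block has size 2, contributing (x + 4)^2
  λ = -1: largest Jordan block has size 1, contributing (x + 1)

So m_A(x) = (x + 1)*(x + 4)^2 = x^3 + 9*x^2 + 24*x + 16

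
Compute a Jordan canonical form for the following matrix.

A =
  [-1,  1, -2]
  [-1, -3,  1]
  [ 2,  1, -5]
J_3(-3)

The characteristic polynomial is
  det(x·I − A) = x^3 + 9*x^2 + 27*x + 27 = (x + 3)^3

Eigenvalues and multiplicities (the geometric multiplicity of λ is n − rank(A − λI), which equals the number of Jordan blocks for λ):
  λ = -3: algebraic multiplicity = 3, geometric multiplicity = 1

Determining the block sizes for each eigenvalue:
  λ = -3: one block (gm = 1), so the single block has size am = 3 → block sizes [3]

Assembling the blocks gives a Jordan form
J =
  [-3,  1,  0]
  [ 0, -3,  1]
  [ 0,  0, -3]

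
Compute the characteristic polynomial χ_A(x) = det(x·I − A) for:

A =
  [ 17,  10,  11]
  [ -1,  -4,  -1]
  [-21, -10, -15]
x^3 + 2*x^2 - 32*x - 96

Expanding det(x·I − A) (e.g. by cofactor expansion or by noting that A is similar to its Jordan form J, which has the same characteristic polynomial as A) gives
  χ_A(x) = x^3 + 2*x^2 - 32*x - 96
which factors as (x - 6)*(x + 4)^2. The eigenvalues (with algebraic multiplicities) are λ = -4 with multiplicity 2, λ = 6 with multiplicity 1.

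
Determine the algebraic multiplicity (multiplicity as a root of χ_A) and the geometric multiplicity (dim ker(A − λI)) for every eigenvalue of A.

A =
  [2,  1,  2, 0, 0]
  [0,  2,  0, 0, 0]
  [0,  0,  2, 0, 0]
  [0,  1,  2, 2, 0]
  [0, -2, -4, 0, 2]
λ = 2: alg = 5, geom = 4

Step 1 — factor the characteristic polynomial to read off the algebraic multiplicities:
  χ_A(x) = (x - 2)^5

Step 2 — compute geometric multiplicities via the rank-nullity identity g(λ) = n − rank(A − λI):
  rank(A − (2)·I) = 1, so dim ker(A − (2)·I) = n − 1 = 4

Summary:
  λ = 2: algebraic multiplicity = 5, geometric multiplicity = 4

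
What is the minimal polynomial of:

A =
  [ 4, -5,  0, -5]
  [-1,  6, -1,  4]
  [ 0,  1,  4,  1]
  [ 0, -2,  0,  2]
x^3 - 12*x^2 + 48*x - 64

The characteristic polynomial is χ_A(x) = (x - 4)^4, so the eigenvalues are known. The minimal polynomial is
  m_A(x) = Π_λ (x − λ)^{k_λ}
where k_λ is the size of the *largest* Jordan block for λ (equivalently, the smallest k with (A − λI)^k v = 0 for every generalised eigenvector v of λ).

  λ = 4: largest Jordan block has size 3, contributing (x − 4)^3

So m_A(x) = (x - 4)^3 = x^3 - 12*x^2 + 48*x - 64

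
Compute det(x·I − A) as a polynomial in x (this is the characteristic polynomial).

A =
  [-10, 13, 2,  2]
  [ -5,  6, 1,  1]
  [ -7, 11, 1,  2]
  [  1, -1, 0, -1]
x^4 + 4*x^3 + 6*x^2 + 4*x + 1

Expanding det(x·I − A) (e.g. by cofactor expansion or by noting that A is similar to its Jordan form J, which has the same characteristic polynomial as A) gives
  χ_A(x) = x^4 + 4*x^3 + 6*x^2 + 4*x + 1
which factors as (x + 1)^4. The eigenvalues (with algebraic multiplicities) are λ = -1 with multiplicity 4.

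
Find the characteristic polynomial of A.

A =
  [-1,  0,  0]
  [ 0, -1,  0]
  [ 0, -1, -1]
x^3 + 3*x^2 + 3*x + 1

Expanding det(x·I − A) (e.g. by cofactor expansion or by noting that A is similar to its Jordan form J, which has the same characteristic polynomial as A) gives
  χ_A(x) = x^3 + 3*x^2 + 3*x + 1
which factors as (x + 1)^3. The eigenvalues (with algebraic multiplicities) are λ = -1 with multiplicity 3.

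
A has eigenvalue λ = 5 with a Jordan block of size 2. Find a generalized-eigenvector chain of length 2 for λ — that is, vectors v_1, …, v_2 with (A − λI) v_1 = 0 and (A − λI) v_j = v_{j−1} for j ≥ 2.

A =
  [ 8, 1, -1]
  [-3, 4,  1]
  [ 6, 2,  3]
A Jordan chain for λ = 5 of length 2:
v_1 = (3, -3, 6)ᵀ
v_2 = (1, 0, 0)ᵀ

Let N = A − (5)·I. We want v_2 with N^2 v_2 = 0 but N^1 v_2 ≠ 0; then v_{j-1} := N · v_j for j = 2, …, 2.

Pick v_2 = (1, 0, 0)ᵀ.
Then v_1 = N · v_2 = (3, -3, 6)ᵀ.

Sanity check: (A − (5)·I) v_1 = (0, 0, 0)ᵀ = 0. ✓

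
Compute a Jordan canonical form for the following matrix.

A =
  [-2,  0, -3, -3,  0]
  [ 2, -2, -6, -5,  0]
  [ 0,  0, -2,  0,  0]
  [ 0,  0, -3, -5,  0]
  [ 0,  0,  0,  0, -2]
J_1(-5) ⊕ J_2(-2) ⊕ J_1(-2) ⊕ J_1(-2)

The characteristic polynomial is
  det(x·I − A) = x^5 + 13*x^4 + 64*x^3 + 152*x^2 + 176*x + 80 = (x + 2)^4*(x + 5)

Eigenvalues and multiplicities (the geometric multiplicity of λ is n − rank(A − λI), which equals the number of Jordan blocks for λ):
  λ = -5: algebraic multiplicity = 1, geometric multiplicity = 1
  λ = -2: algebraic multiplicity = 4, geometric multiplicity = 3

Determining the block sizes for each eigenvalue:
  λ = -5: one block (gm = 1), so the single block has size am = 1 → block sizes [1]
  λ = -2: 3 blocks summing to 4 forces exactly one block of size 2 and the rest size 1 → block sizes [2, 1, 1]

Assembling the blocks gives a Jordan form
J =
  [-5,  0,  0,  0,  0]
  [ 0, -2,  1,  0,  0]
  [ 0,  0, -2,  0,  0]
  [ 0,  0,  0, -2,  0]
  [ 0,  0,  0,  0, -2]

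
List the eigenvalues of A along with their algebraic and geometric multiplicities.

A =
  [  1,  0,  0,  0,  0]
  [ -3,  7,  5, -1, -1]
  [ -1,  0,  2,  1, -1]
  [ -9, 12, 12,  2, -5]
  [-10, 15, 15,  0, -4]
λ = 1: alg = 2, geom = 2; λ = 2: alg = 3, geom = 1

Step 1 — factor the characteristic polynomial to read off the algebraic multiplicities:
  χ_A(x) = (x - 2)^3*(x - 1)^2

Step 2 — compute geometric multiplicities via the rank-nullity identity g(λ) = n − rank(A − λI):
  rank(A − (1)·I) = 3, so dim ker(A − (1)·I) = n − 3 = 2
  rank(A − (2)·I) = 4, so dim ker(A − (2)·I) = n − 4 = 1

Summary:
  λ = 1: algebraic multiplicity = 2, geometric multiplicity = 2
  λ = 2: algebraic multiplicity = 3, geometric multiplicity = 1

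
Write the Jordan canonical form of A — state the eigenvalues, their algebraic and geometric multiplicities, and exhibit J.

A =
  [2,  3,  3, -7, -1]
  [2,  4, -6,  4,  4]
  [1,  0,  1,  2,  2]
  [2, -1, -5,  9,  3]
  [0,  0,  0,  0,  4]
J_3(4) ⊕ J_1(4) ⊕ J_1(4)

The characteristic polynomial is
  det(x·I − A) = x^5 - 20*x^4 + 160*x^3 - 640*x^2 + 1280*x - 1024 = (x - 4)^5

Eigenvalues and multiplicities (the geometric multiplicity of λ is n − rank(A − λI), which equals the number of Jordan blocks for λ):
  λ = 4: algebraic multiplicity = 5, geometric multiplicity = 3

Determining the block sizes for each eigenvalue:
  λ = 4: with am = 5 and gm = 3, the partition is not yet determined (e.g. several partitions of 5 into 3 parts exist). Let N = A − (4)·I. Computing rank(N^1) = 2, rank(N^2) = 1, rank(N^3) = 0; the number of blocks of size ≥ j is rank(N^{j−1}) − rank(N^j), giving [3, 1, 1]. So we have 1 block(s) of size 3, 2 block(s) of size 1 → block sizes [3, 1, 1]

Assembling the blocks gives a Jordan form
J =
  [4, 1, 0, 0, 0]
  [0, 4, 1, 0, 0]
  [0, 0, 4, 0, 0]
  [0, 0, 0, 4, 0]
  [0, 0, 0, 0, 4]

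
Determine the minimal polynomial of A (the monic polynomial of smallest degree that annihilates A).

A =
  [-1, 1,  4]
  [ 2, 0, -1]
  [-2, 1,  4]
x^3 - 3*x^2 + 3*x - 1

The characteristic polynomial is χ_A(x) = (x - 1)^3, so the eigenvalues are known. The minimal polynomial is
  m_A(x) = Π_λ (x − λ)^{k_λ}
where k_λ is the size of the *largest* Jordan block for λ (equivalently, the smallest k with (A − λI)^k v = 0 for every generalised eigenvector v of λ).

  λ = 1: largest Jordan block has size 3, contributing (x − 1)^3

So m_A(x) = (x - 1)^3 = x^3 - 3*x^2 + 3*x - 1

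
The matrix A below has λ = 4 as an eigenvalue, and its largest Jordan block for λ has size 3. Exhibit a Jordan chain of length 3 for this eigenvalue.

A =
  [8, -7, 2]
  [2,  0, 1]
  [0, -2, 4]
A Jordan chain for λ = 4 of length 3:
v_1 = (2, 0, -4)ᵀ
v_2 = (4, 2, 0)ᵀ
v_3 = (1, 0, 0)ᵀ

Let N = A − (4)·I. We want v_3 with N^3 v_3 = 0 but N^2 v_3 ≠ 0; then v_{j-1} := N · v_j for j = 3, …, 2.

Pick v_3 = (1, 0, 0)ᵀ.
Then v_2 = N · v_3 = (4, 2, 0)ᵀ.
Then v_1 = N · v_2 = (2, 0, -4)ᵀ.

Sanity check: (A − (4)·I) v_1 = (0, 0, 0)ᵀ = 0. ✓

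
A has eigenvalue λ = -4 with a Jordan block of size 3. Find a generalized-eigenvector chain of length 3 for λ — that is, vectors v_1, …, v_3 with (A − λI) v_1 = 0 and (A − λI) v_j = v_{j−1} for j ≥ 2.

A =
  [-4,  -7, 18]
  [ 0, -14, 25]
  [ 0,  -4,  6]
A Jordan chain for λ = -4 of length 3:
v_1 = (-2, 0, 0)ᵀ
v_2 = (-7, -10, -4)ᵀ
v_3 = (0, 1, 0)ᵀ

Let N = A − (-4)·I. We want v_3 with N^3 v_3 = 0 but N^2 v_3 ≠ 0; then v_{j-1} := N · v_j for j = 3, …, 2.

Pick v_3 = (0, 1, 0)ᵀ.
Then v_2 = N · v_3 = (-7, -10, -4)ᵀ.
Then v_1 = N · v_2 = (-2, 0, 0)ᵀ.

Sanity check: (A − (-4)·I) v_1 = (0, 0, 0)ᵀ = 0. ✓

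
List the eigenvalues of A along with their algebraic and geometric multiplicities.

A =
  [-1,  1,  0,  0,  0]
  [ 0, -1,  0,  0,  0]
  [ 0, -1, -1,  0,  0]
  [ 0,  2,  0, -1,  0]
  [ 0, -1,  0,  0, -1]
λ = -1: alg = 5, geom = 4

Step 1 — factor the characteristic polynomial to read off the algebraic multiplicities:
  χ_A(x) = (x + 1)^5

Step 2 — compute geometric multiplicities via the rank-nullity identity g(λ) = n − rank(A − λI):
  rank(A − (-1)·I) = 1, so dim ker(A − (-1)·I) = n − 1 = 4

Summary:
  λ = -1: algebraic multiplicity = 5, geometric multiplicity = 4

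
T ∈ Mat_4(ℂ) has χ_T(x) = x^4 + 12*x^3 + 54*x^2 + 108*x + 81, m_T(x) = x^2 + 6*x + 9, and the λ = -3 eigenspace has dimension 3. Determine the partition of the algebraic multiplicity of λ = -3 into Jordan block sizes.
Block sizes for λ = -3: [2, 1, 1]

Step 1 — from the characteristic polynomial, algebraic multiplicity of λ = -3 is 4. From dim ker(T − (-3)·I) = 3, there are exactly 3 Jordan blocks for λ = -3.
Step 2 — from the minimal polynomial, the factor (x + 3)^2 tells us the largest block for λ = -3 has size 2.
Step 3 — with total size 4, 3 blocks, and largest block 2, the block sizes (in nonincreasing order) are [2, 1, 1].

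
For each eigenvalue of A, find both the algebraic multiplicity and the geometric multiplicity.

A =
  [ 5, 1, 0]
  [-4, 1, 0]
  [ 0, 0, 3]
λ = 3: alg = 3, geom = 2

Step 1 — factor the characteristic polynomial to read off the algebraic multiplicities:
  χ_A(x) = (x - 3)^3

Step 2 — compute geometric multiplicities via the rank-nullity identity g(λ) = n − rank(A − λI):
  rank(A − (3)·I) = 1, so dim ker(A − (3)·I) = n − 1 = 2

Summary:
  λ = 3: algebraic multiplicity = 3, geometric multiplicity = 2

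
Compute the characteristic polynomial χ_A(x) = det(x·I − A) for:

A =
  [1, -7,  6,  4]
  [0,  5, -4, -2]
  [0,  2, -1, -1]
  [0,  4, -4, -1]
x^4 - 4*x^3 + 6*x^2 - 4*x + 1

Expanding det(x·I − A) (e.g. by cofactor expansion or by noting that A is similar to its Jordan form J, which has the same characteristic polynomial as A) gives
  χ_A(x) = x^4 - 4*x^3 + 6*x^2 - 4*x + 1
which factors as (x - 1)^4. The eigenvalues (with algebraic multiplicities) are λ = 1 with multiplicity 4.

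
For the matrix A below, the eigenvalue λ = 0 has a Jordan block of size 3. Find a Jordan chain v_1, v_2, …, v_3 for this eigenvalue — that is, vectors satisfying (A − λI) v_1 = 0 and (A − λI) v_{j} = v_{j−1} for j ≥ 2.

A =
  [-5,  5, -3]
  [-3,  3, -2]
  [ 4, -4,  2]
A Jordan chain for λ = 0 of length 3:
v_1 = (-2, -2, 0)ᵀ
v_2 = (-5, -3, 4)ᵀ
v_3 = (1, 0, 0)ᵀ

Let N = A − (0)·I. We want v_3 with N^3 v_3 = 0 but N^2 v_3 ≠ 0; then v_{j-1} := N · v_j for j = 3, …, 2.

Pick v_3 = (1, 0, 0)ᵀ.
Then v_2 = N · v_3 = (-5, -3, 4)ᵀ.
Then v_1 = N · v_2 = (-2, -2, 0)ᵀ.

Sanity check: (A − (0)·I) v_1 = (0, 0, 0)ᵀ = 0. ✓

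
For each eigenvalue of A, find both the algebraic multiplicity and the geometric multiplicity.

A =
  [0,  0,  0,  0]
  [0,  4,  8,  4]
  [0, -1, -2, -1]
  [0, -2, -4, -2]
λ = 0: alg = 4, geom = 3

Step 1 — factor the characteristic polynomial to read off the algebraic multiplicities:
  χ_A(x) = x^4

Step 2 — compute geometric multiplicities via the rank-nullity identity g(λ) = n − rank(A − λI):
  rank(A − (0)·I) = 1, so dim ker(A − (0)·I) = n − 1 = 3

Summary:
  λ = 0: algebraic multiplicity = 4, geometric multiplicity = 3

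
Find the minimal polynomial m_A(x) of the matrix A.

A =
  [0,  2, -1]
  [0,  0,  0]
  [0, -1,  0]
x^3

The characteristic polynomial is χ_A(x) = x^3, so the eigenvalues are known. The minimal polynomial is
  m_A(x) = Π_λ (x − λ)^{k_λ}
where k_λ is the size of the *largest* Jordan block for λ (equivalently, the smallest k with (A − λI)^k v = 0 for every generalised eigenvector v of λ).

  λ = 0: largest Jordan block has size 3, contributing (x − 0)^3

So m_A(x) = x^3 = x^3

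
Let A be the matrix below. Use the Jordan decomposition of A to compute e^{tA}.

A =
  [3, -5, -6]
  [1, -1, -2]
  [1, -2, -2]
e^{tA} =
  [-t^2 + 3*t + 1, t^2 - 5*t, 2*t^2 - 6*t]
  [t, 1 - t, -2*t]
  [-t^2/2 + t, t^2/2 - 2*t, t^2 - 2*t + 1]

Strategy: write A = P · J · P⁻¹ where J is a Jordan canonical form, so e^{tA} = P · e^{tJ} · P⁻¹, and e^{tJ} can be computed block-by-block.

A has Jordan form
J =
  [0, 1, 0]
  [0, 0, 1]
  [0, 0, 0]
(up to reordering of blocks).

Per-block formulas:
  For a 3×3 Jordan block J_3(0): exp(t · J_3(0)) = e^(0t)·(I + t·N + (t^2/2)·N^2), where N is the 3×3 nilpotent shift.

After assembling e^{tJ} and conjugating by P, we get:

e^{tA} =
  [-t^2 + 3*t + 1, t^2 - 5*t, 2*t^2 - 6*t]
  [t, 1 - t, -2*t]
  [-t^2/2 + t, t^2/2 - 2*t, t^2 - 2*t + 1]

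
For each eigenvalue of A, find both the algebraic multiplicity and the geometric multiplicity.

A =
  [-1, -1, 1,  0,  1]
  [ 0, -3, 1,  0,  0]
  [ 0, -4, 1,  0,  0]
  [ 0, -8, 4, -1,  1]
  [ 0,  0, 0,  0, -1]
λ = -1: alg = 5, geom = 2

Step 1 — factor the characteristic polynomial to read off the algebraic multiplicities:
  χ_A(x) = (x + 1)^5

Step 2 — compute geometric multiplicities via the rank-nullity identity g(λ) = n − rank(A − λI):
  rank(A − (-1)·I) = 3, so dim ker(A − (-1)·I) = n − 3 = 2

Summary:
  λ = -1: algebraic multiplicity = 5, geometric multiplicity = 2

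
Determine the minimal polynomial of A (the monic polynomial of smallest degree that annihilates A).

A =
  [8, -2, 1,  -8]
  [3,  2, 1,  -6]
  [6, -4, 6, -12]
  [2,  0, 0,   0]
x^3 - 12*x^2 + 48*x - 64

The characteristic polynomial is χ_A(x) = (x - 4)^4, so the eigenvalues are known. The minimal polynomial is
  m_A(x) = Π_λ (x − λ)^{k_λ}
where k_λ is the size of the *largest* Jordan block for λ (equivalently, the smallest k with (A − λI)^k v = 0 for every generalised eigenvector v of λ).

  λ = 4: largest Jordan block has size 3, contributing (x − 4)^3

So m_A(x) = (x - 4)^3 = x^3 - 12*x^2 + 48*x - 64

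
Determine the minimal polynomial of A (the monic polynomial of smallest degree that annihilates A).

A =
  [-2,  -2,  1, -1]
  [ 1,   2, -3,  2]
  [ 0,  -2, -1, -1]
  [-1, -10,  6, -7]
x^3 + 6*x^2 + 12*x + 8

The characteristic polynomial is χ_A(x) = (x + 2)^4, so the eigenvalues are known. The minimal polynomial is
  m_A(x) = Π_λ (x − λ)^{k_λ}
where k_λ is the size of the *largest* Jordan block for λ (equivalently, the smallest k with (A − λI)^k v = 0 for every generalised eigenvector v of λ).

  λ = -2: largest Jordan block has size 3, contributing (x + 2)^3

So m_A(x) = (x + 2)^3 = x^3 + 6*x^2 + 12*x + 8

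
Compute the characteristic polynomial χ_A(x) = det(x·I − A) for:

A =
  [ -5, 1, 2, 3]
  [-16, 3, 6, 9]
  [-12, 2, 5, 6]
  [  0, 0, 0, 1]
x^4 - 4*x^3 + 6*x^2 - 4*x + 1

Expanding det(x·I − A) (e.g. by cofactor expansion or by noting that A is similar to its Jordan form J, which has the same characteristic polynomial as A) gives
  χ_A(x) = x^4 - 4*x^3 + 6*x^2 - 4*x + 1
which factors as (x - 1)^4. The eigenvalues (with algebraic multiplicities) are λ = 1 with multiplicity 4.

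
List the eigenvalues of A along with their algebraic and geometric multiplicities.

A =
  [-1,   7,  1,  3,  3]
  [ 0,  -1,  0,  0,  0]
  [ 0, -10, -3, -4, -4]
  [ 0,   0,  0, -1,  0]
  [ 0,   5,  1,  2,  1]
λ = -1: alg = 5, geom = 3

Step 1 — factor the characteristic polynomial to read off the algebraic multiplicities:
  χ_A(x) = (x + 1)^5

Step 2 — compute geometric multiplicities via the rank-nullity identity g(λ) = n − rank(A − λI):
  rank(A − (-1)·I) = 2, so dim ker(A − (-1)·I) = n − 2 = 3

Summary:
  λ = -1: algebraic multiplicity = 5, geometric multiplicity = 3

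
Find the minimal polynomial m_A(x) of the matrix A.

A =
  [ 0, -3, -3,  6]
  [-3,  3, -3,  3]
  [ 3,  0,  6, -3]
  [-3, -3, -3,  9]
x^2 - 9*x + 18

The characteristic polynomial is χ_A(x) = (x - 6)^2*(x - 3)^2, so the eigenvalues are known. The minimal polynomial is
  m_A(x) = Π_λ (x − λ)^{k_λ}
where k_λ is the size of the *largest* Jordan block for λ (equivalently, the smallest k with (A − λI)^k v = 0 for every generalised eigenvector v of λ).

  λ = 3: largest Jordan block has size 1, contributing (x − 3)
  λ = 6: largest Jordan block has size 1, contributing (x − 6)

So m_A(x) = (x - 6)*(x - 3) = x^2 - 9*x + 18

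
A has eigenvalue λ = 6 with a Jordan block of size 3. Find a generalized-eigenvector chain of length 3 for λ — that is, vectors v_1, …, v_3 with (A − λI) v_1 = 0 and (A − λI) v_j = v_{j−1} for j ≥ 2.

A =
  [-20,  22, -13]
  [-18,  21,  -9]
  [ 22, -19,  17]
A Jordan chain for λ = 6 of length 3:
v_1 = (-6, 0, 12)ᵀ
v_2 = (-26, -18, 22)ᵀ
v_3 = (1, 0, 0)ᵀ

Let N = A − (6)·I. We want v_3 with N^3 v_3 = 0 but N^2 v_3 ≠ 0; then v_{j-1} := N · v_j for j = 3, …, 2.

Pick v_3 = (1, 0, 0)ᵀ.
Then v_2 = N · v_3 = (-26, -18, 22)ᵀ.
Then v_1 = N · v_2 = (-6, 0, 12)ᵀ.

Sanity check: (A − (6)·I) v_1 = (0, 0, 0)ᵀ = 0. ✓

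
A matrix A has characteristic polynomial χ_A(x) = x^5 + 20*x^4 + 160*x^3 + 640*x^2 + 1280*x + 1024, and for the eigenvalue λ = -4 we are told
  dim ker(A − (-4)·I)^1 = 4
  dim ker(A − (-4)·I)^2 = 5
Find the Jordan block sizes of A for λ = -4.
Block sizes for λ = -4: [2, 1, 1, 1]

From the dimensions of kernels of powers, the number of Jordan blocks of size at least j is d_j − d_{j−1} where d_j = dim ker(N^j) (with d_0 = 0). Computing the differences gives [4, 1].
The number of blocks of size exactly k is (#blocks of size ≥ k) − (#blocks of size ≥ k + 1), so the partition is: 3 block(s) of size 1, 1 block(s) of size 2.
In nonincreasing order the block sizes are [2, 1, 1, 1].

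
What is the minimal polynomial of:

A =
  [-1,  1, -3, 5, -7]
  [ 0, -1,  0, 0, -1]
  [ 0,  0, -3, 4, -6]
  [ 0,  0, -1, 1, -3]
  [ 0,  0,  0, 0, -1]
x^3 + 3*x^2 + 3*x + 1

The characteristic polynomial is χ_A(x) = (x + 1)^5, so the eigenvalues are known. The minimal polynomial is
  m_A(x) = Π_λ (x − λ)^{k_λ}
where k_λ is the size of the *largest* Jordan block for λ (equivalently, the smallest k with (A − λI)^k v = 0 for every generalised eigenvector v of λ).

  λ = -1: largest Jordan block has size 3, contributing (x + 1)^3

So m_A(x) = (x + 1)^3 = x^3 + 3*x^2 + 3*x + 1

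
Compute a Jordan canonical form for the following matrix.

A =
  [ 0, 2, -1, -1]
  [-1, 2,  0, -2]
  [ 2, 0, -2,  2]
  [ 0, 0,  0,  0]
J_3(0) ⊕ J_1(0)

The characteristic polynomial is
  det(x·I − A) = x^4

Eigenvalues and multiplicities (the geometric multiplicity of λ is n − rank(A − λI), which equals the number of Jordan blocks for λ):
  λ = 0: algebraic multiplicity = 4, geometric multiplicity = 2

Determining the block sizes for each eigenvalue:
  λ = 0: with am = 4 and gm = 2, the partition is not yet determined (e.g. several partitions of 4 into 2 parts exist). Let N = A − (0)·I. Computing rank(N^1) = 2, rank(N^2) = 1, rank(N^3) = 0; the number of blocks of size ≥ j is rank(N^{j−1}) − rank(N^j), giving [2, 1, 1]. So we have 1 block(s) of size 3, 1 block(s) of size 1 → block sizes [3, 1]

Assembling the blocks gives a Jordan form
J =
  [0, 1, 0, 0]
  [0, 0, 1, 0]
  [0, 0, 0, 0]
  [0, 0, 0, 0]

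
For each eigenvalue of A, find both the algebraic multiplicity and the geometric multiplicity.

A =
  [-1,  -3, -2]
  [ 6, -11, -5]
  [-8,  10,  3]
λ = -3: alg = 3, geom = 1

Step 1 — factor the characteristic polynomial to read off the algebraic multiplicities:
  χ_A(x) = (x + 3)^3

Step 2 — compute geometric multiplicities via the rank-nullity identity g(λ) = n − rank(A − λI):
  rank(A − (-3)·I) = 2, so dim ker(A − (-3)·I) = n − 2 = 1

Summary:
  λ = -3: algebraic multiplicity = 3, geometric multiplicity = 1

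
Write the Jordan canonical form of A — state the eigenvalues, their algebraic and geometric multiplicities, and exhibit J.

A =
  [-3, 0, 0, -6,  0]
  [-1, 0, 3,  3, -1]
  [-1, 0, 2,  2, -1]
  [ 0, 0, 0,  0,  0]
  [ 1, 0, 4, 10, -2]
J_1(-3) ⊕ J_3(0) ⊕ J_1(0)

The characteristic polynomial is
  det(x·I − A) = x^5 + 3*x^4 = x^4*(x + 3)

Eigenvalues and multiplicities (the geometric multiplicity of λ is n − rank(A − λI), which equals the number of Jordan blocks for λ):
  λ = -3: algebraic multiplicity = 1, geometric multiplicity = 1
  λ = 0: algebraic multiplicity = 4, geometric multiplicity = 2

Determining the block sizes for each eigenvalue:
  λ = -3: one block (gm = 1), so the single block has size am = 1 → block sizes [1]
  λ = 0: with am = 4 and gm = 2, the partition is not yet determined (e.g. several partitions of 4 into 2 parts exist). Let N = A − (0)·I. Computing rank(N^1) = 3, rank(N^2) = 2, rank(N^3) = 1; the number of blocks of size ≥ j is rank(N^{j−1}) − rank(N^j), giving [2, 1, 1]. So we have 1 block(s) of size 3, 1 block(s) of size 1 → block sizes [3, 1]

Assembling the blocks gives a Jordan form
J =
  [-3, 0, 0, 0, 0]
  [ 0, 0, 1, 0, 0]
  [ 0, 0, 0, 1, 0]
  [ 0, 0, 0, 0, 0]
  [ 0, 0, 0, 0, 0]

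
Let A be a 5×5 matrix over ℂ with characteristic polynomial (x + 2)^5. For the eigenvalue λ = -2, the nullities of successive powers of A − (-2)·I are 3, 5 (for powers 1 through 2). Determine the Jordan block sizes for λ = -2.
Block sizes for λ = -2: [2, 2, 1]

From the dimensions of kernels of powers, the number of Jordan blocks of size at least j is d_j − d_{j−1} where d_j = dim ker(N^j) (with d_0 = 0). Computing the differences gives [3, 2].
The number of blocks of size exactly k is (#blocks of size ≥ k) − (#blocks of size ≥ k + 1), so the partition is: 1 block(s) of size 1, 2 block(s) of size 2.
In nonincreasing order the block sizes are [2, 2, 1].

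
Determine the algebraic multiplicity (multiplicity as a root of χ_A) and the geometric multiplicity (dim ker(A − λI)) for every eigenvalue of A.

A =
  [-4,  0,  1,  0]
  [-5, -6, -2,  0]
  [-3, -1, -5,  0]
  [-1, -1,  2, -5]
λ = -5: alg = 4, geom = 2

Step 1 — factor the characteristic polynomial to read off the algebraic multiplicities:
  χ_A(x) = (x + 5)^4

Step 2 — compute geometric multiplicities via the rank-nullity identity g(λ) = n − rank(A − λI):
  rank(A − (-5)·I) = 2, so dim ker(A − (-5)·I) = n − 2 = 2

Summary:
  λ = -5: algebraic multiplicity = 4, geometric multiplicity = 2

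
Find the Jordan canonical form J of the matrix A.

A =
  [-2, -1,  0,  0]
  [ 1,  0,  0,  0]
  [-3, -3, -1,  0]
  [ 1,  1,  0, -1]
J_2(-1) ⊕ J_1(-1) ⊕ J_1(-1)

The characteristic polynomial is
  det(x·I − A) = x^4 + 4*x^3 + 6*x^2 + 4*x + 1 = (x + 1)^4

Eigenvalues and multiplicities (the geometric multiplicity of λ is n − rank(A − λI), which equals the number of Jordan blocks for λ):
  λ = -1: algebraic multiplicity = 4, geometric multiplicity = 3

Determining the block sizes for each eigenvalue:
  λ = -1: 3 blocks summing to 4 forces exactly one block of size 2 and the rest size 1 → block sizes [2, 1, 1]

Assembling the blocks gives a Jordan form
J =
  [-1,  1,  0,  0]
  [ 0, -1,  0,  0]
  [ 0,  0, -1,  0]
  [ 0,  0,  0, -1]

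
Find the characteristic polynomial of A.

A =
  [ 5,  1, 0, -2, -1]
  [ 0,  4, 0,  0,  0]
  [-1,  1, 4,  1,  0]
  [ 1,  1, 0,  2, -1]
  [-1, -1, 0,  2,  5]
x^5 - 20*x^4 + 160*x^3 - 640*x^2 + 1280*x - 1024

Expanding det(x·I − A) (e.g. by cofactor expansion or by noting that A is similar to its Jordan form J, which has the same characteristic polynomial as A) gives
  χ_A(x) = x^5 - 20*x^4 + 160*x^3 - 640*x^2 + 1280*x - 1024
which factors as (x - 4)^5. The eigenvalues (with algebraic multiplicities) are λ = 4 with multiplicity 5.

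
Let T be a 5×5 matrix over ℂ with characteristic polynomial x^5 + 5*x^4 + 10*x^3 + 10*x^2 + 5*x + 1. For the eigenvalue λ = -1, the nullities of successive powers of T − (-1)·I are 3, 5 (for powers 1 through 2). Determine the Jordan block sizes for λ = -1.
Block sizes for λ = -1: [2, 2, 1]

From the dimensions of kernels of powers, the number of Jordan blocks of size at least j is d_j − d_{j−1} where d_j = dim ker(N^j) (with d_0 = 0). Computing the differences gives [3, 2].
The number of blocks of size exactly k is (#blocks of size ≥ k) − (#blocks of size ≥ k + 1), so the partition is: 1 block(s) of size 1, 2 block(s) of size 2.
In nonincreasing order the block sizes are [2, 2, 1].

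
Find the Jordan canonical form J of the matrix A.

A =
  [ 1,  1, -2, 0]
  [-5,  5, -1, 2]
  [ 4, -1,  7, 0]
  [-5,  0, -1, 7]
J_3(5) ⊕ J_1(5)

The characteristic polynomial is
  det(x·I − A) = x^4 - 20*x^3 + 150*x^2 - 500*x + 625 = (x - 5)^4

Eigenvalues and multiplicities (the geometric multiplicity of λ is n − rank(A − λI), which equals the number of Jordan blocks for λ):
  λ = 5: algebraic multiplicity = 4, geometric multiplicity = 2

Determining the block sizes for each eigenvalue:
  λ = 5: with am = 4 and gm = 2, the partition is not yet determined (e.g. several partitions of 4 into 2 parts exist). Let N = A − (5)·I. Computing rank(N^1) = 2, rank(N^2) = 1, rank(N^3) = 0; the number of blocks of size ≥ j is rank(N^{j−1}) − rank(N^j), giving [2, 1, 1]. So we have 1 block(s) of size 3, 1 block(s) of size 1 → block sizes [3, 1]

Assembling the blocks gives a Jordan form
J =
  [5, 1, 0, 0]
  [0, 5, 1, 0]
  [0, 0, 5, 0]
  [0, 0, 0, 5]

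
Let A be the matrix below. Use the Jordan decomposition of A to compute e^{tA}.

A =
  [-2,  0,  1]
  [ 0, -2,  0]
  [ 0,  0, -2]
e^{tA} =
  [exp(-2*t), 0, t*exp(-2*t)]
  [0, exp(-2*t), 0]
  [0, 0, exp(-2*t)]

Strategy: write A = P · J · P⁻¹ where J is a Jordan canonical form, so e^{tA} = P · e^{tJ} · P⁻¹, and e^{tJ} can be computed block-by-block.

A has Jordan form
J =
  [-2,  1,  0]
  [ 0, -2,  0]
  [ 0,  0, -2]
(up to reordering of blocks).

Per-block formulas:
  For a 2×2 Jordan block J_2(-2): exp(t · J_2(-2)) = e^(-2t)·(I + t·N), where N is the 2×2 nilpotent shift.
  For a 1×1 block at λ = -2: exp(t · [-2]) = [e^(-2t)].

After assembling e^{tJ} and conjugating by P, we get:

e^{tA} =
  [exp(-2*t), 0, t*exp(-2*t)]
  [0, exp(-2*t), 0]
  [0, 0, exp(-2*t)]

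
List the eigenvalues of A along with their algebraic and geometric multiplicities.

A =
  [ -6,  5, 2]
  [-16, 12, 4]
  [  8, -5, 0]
λ = 2: alg = 3, geom = 2

Step 1 — factor the characteristic polynomial to read off the algebraic multiplicities:
  χ_A(x) = (x - 2)^3

Step 2 — compute geometric multiplicities via the rank-nullity identity g(λ) = n − rank(A − λI):
  rank(A − (2)·I) = 1, so dim ker(A − (2)·I) = n − 1 = 2

Summary:
  λ = 2: algebraic multiplicity = 3, geometric multiplicity = 2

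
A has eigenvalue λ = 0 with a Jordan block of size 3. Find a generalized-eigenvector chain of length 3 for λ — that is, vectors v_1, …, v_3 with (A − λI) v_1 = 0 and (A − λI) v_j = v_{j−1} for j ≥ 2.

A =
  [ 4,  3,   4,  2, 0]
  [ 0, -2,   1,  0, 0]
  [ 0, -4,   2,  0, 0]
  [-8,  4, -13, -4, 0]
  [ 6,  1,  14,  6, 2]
A Jordan chain for λ = 0 of length 3:
v_1 = (6, 0, 0, -12, 18)ᵀ
v_2 = (-1, 6, 12, -28, 9)ᵀ
v_3 = (2, -3, 0, 0, 0)ᵀ

Let N = A − (0)·I. We want v_3 with N^3 v_3 = 0 but N^2 v_3 ≠ 0; then v_{j-1} := N · v_j for j = 3, …, 2.

Pick v_3 = (2, -3, 0, 0, 0)ᵀ.
Then v_2 = N · v_3 = (-1, 6, 12, -28, 9)ᵀ.
Then v_1 = N · v_2 = (6, 0, 0, -12, 18)ᵀ.

Sanity check: (A − (0)·I) v_1 = (0, 0, 0, 0, 0)ᵀ = 0. ✓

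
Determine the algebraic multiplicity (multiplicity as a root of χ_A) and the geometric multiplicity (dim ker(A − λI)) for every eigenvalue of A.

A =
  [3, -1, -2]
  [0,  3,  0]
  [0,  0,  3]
λ = 3: alg = 3, geom = 2

Step 1 — factor the characteristic polynomial to read off the algebraic multiplicities:
  χ_A(x) = (x - 3)^3

Step 2 — compute geometric multiplicities via the rank-nullity identity g(λ) = n − rank(A − λI):
  rank(A − (3)·I) = 1, so dim ker(A − (3)·I) = n − 1 = 2

Summary:
  λ = 3: algebraic multiplicity = 3, geometric multiplicity = 2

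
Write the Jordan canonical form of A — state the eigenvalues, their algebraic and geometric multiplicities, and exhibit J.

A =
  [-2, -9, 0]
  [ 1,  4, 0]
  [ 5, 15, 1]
J_2(1) ⊕ J_1(1)

The characteristic polynomial is
  det(x·I − A) = x^3 - 3*x^2 + 3*x - 1 = (x - 1)^3

Eigenvalues and multiplicities (the geometric multiplicity of λ is n − rank(A − λI), which equals the number of Jordan blocks for λ):
  λ = 1: algebraic multiplicity = 3, geometric multiplicity = 2

Determining the block sizes for each eigenvalue:
  λ = 1: 2 blocks summing to 3 forces exactly one block of size 2 and the rest size 1 → block sizes [2, 1]

Assembling the blocks gives a Jordan form
J =
  [1, 1, 0]
  [0, 1, 0]
  [0, 0, 1]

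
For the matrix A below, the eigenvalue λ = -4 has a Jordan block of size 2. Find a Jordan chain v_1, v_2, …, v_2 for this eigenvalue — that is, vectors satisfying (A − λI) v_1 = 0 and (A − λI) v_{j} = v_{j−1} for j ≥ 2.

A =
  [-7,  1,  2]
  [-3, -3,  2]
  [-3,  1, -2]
A Jordan chain for λ = -4 of length 2:
v_1 = (-3, -3, -3)ᵀ
v_2 = (1, 0, 0)ᵀ

Let N = A − (-4)·I. We want v_2 with N^2 v_2 = 0 but N^1 v_2 ≠ 0; then v_{j-1} := N · v_j for j = 2, …, 2.

Pick v_2 = (1, 0, 0)ᵀ.
Then v_1 = N · v_2 = (-3, -3, -3)ᵀ.

Sanity check: (A − (-4)·I) v_1 = (0, 0, 0)ᵀ = 0. ✓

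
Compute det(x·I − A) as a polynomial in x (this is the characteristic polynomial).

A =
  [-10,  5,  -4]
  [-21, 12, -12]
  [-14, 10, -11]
x^3 + 9*x^2 + 27*x + 27

Expanding det(x·I − A) (e.g. by cofactor expansion or by noting that A is similar to its Jordan form J, which has the same characteristic polynomial as A) gives
  χ_A(x) = x^3 + 9*x^2 + 27*x + 27
which factors as (x + 3)^3. The eigenvalues (with algebraic multiplicities) are λ = -3 with multiplicity 3.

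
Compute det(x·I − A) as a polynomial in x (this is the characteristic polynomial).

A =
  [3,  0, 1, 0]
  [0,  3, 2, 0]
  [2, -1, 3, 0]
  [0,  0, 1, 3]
x^4 - 12*x^3 + 54*x^2 - 108*x + 81

Expanding det(x·I − A) (e.g. by cofactor expansion or by noting that A is similar to its Jordan form J, which has the same characteristic polynomial as A) gives
  χ_A(x) = x^4 - 12*x^3 + 54*x^2 - 108*x + 81
which factors as (x - 3)^4. The eigenvalues (with algebraic multiplicities) are λ = 3 with multiplicity 4.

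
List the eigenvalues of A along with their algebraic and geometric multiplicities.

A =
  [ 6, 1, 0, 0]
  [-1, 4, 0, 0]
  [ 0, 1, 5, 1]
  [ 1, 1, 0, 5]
λ = 5: alg = 4, geom = 2

Step 1 — factor the characteristic polynomial to read off the algebraic multiplicities:
  χ_A(x) = (x - 5)^4

Step 2 — compute geometric multiplicities via the rank-nullity identity g(λ) = n − rank(A − λI):
  rank(A − (5)·I) = 2, so dim ker(A − (5)·I) = n − 2 = 2

Summary:
  λ = 5: algebraic multiplicity = 4, geometric multiplicity = 2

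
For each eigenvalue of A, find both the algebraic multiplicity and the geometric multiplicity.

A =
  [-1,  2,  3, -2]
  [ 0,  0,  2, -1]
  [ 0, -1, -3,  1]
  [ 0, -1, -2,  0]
λ = -1: alg = 4, geom = 2

Step 1 — factor the characteristic polynomial to read off the algebraic multiplicities:
  χ_A(x) = (x + 1)^4

Step 2 — compute geometric multiplicities via the rank-nullity identity g(λ) = n − rank(A − λI):
  rank(A − (-1)·I) = 2, so dim ker(A − (-1)·I) = n − 2 = 2

Summary:
  λ = -1: algebraic multiplicity = 4, geometric multiplicity = 2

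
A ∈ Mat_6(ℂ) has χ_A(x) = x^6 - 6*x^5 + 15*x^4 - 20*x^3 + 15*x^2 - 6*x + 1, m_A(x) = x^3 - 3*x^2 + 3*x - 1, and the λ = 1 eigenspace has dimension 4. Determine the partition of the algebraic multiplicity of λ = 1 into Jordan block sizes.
Block sizes for λ = 1: [3, 1, 1, 1]

Step 1 — from the characteristic polynomial, algebraic multiplicity of λ = 1 is 6. From dim ker(A − (1)·I) = 4, there are exactly 4 Jordan blocks for λ = 1.
Step 2 — from the minimal polynomial, the factor (x − 1)^3 tells us the largest block for λ = 1 has size 3.
Step 3 — with total size 6, 4 blocks, and largest block 3, the block sizes (in nonincreasing order) are [3, 1, 1, 1].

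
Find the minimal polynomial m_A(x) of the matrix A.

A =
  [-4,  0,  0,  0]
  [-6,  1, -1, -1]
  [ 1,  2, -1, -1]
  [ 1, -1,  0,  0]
x^4 + 4*x^3

The characteristic polynomial is χ_A(x) = x^3*(x + 4), so the eigenvalues are known. The minimal polynomial is
  m_A(x) = Π_λ (x − λ)^{k_λ}
where k_λ is the size of the *largest* Jordan block for λ (equivalently, the smallest k with (A − λI)^k v = 0 for every generalised eigenvector v of λ).

  λ = -4: largest Jordan block has size 1, contributing (x + 4)
  λ = 0: largest Jordan block has size 3, contributing (x − 0)^3

So m_A(x) = x^3*(x + 4) = x^4 + 4*x^3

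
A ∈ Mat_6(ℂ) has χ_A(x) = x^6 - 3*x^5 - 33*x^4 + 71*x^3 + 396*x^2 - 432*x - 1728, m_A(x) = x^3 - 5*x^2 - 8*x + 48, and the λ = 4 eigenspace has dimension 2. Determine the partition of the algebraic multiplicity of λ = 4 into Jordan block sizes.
Block sizes for λ = 4: [2, 1]

Step 1 — from the characteristic polynomial, algebraic multiplicity of λ = 4 is 3. From dim ker(A − (4)·I) = 2, there are exactly 2 Jordan blocks for λ = 4.
Step 2 — from the minimal polynomial, the factor (x − 4)^2 tells us the largest block for λ = 4 has size 2.
Step 3 — with total size 3, 2 blocks, and largest block 2, the block sizes (in nonincreasing order) are [2, 1].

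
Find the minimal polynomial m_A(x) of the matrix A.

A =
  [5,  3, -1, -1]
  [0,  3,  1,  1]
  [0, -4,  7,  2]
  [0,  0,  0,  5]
x^3 - 15*x^2 + 75*x - 125

The characteristic polynomial is χ_A(x) = (x - 5)^4, so the eigenvalues are known. The minimal polynomial is
  m_A(x) = Π_λ (x − λ)^{k_λ}
where k_λ is the size of the *largest* Jordan block for λ (equivalently, the smallest k with (A − λI)^k v = 0 for every generalised eigenvector v of λ).

  λ = 5: largest Jordan block has size 3, contributing (x − 5)^3

So m_A(x) = (x - 5)^3 = x^3 - 15*x^2 + 75*x - 125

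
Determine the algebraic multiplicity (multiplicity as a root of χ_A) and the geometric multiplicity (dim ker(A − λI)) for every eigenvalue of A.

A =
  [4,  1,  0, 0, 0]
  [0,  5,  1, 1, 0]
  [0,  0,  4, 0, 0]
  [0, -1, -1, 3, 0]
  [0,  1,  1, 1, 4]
λ = 4: alg = 5, geom = 3

Step 1 — factor the characteristic polynomial to read off the algebraic multiplicities:
  χ_A(x) = (x - 4)^5

Step 2 — compute geometric multiplicities via the rank-nullity identity g(λ) = n − rank(A − λI):
  rank(A − (4)·I) = 2, so dim ker(A − (4)·I) = n − 2 = 3

Summary:
  λ = 4: algebraic multiplicity = 5, geometric multiplicity = 3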